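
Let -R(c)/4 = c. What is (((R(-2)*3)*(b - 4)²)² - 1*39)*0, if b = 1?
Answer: 0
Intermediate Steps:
R(c) = -4*c
(((R(-2)*3)*(b - 4)²)² - 1*39)*0 = (((-4*(-2)*3)*(1 - 4)²)² - 1*39)*0 = (((8*3)*(-3)²)² - 39)*0 = ((24*9)² - 39)*0 = (216² - 39)*0 = (46656 - 39)*0 = 46617*0 = 0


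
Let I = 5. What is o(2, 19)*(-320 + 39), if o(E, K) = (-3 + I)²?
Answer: -1124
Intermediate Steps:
o(E, K) = 4 (o(E, K) = (-3 + 5)² = 2² = 4)
o(2, 19)*(-320 + 39) = 4*(-320 + 39) = 4*(-281) = -1124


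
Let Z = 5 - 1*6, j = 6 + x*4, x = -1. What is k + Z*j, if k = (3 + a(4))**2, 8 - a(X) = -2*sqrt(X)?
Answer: 223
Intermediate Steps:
a(X) = 8 + 2*sqrt(X) (a(X) = 8 - (-2)*sqrt(X) = 8 + 2*sqrt(X))
j = 2 (j = 6 - 1*4 = 6 - 4 = 2)
k = 225 (k = (3 + (8 + 2*sqrt(4)))**2 = (3 + (8 + 2*2))**2 = (3 + (8 + 4))**2 = (3 + 12)**2 = 15**2 = 225)
Z = -1 (Z = 5 - 6 = -1)
k + Z*j = 225 - 1*2 = 225 - 2 = 223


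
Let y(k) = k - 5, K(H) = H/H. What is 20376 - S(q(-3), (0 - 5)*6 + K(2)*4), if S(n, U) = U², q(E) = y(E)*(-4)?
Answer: 19700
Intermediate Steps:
K(H) = 1
y(k) = -5 + k
q(E) = 20 - 4*E (q(E) = (-5 + E)*(-4) = 20 - 4*E)
20376 - S(q(-3), (0 - 5)*6 + K(2)*4) = 20376 - ((0 - 5)*6 + 1*4)² = 20376 - (-5*6 + 4)² = 20376 - (-30 + 4)² = 20376 - 1*(-26)² = 20376 - 1*676 = 20376 - 676 = 19700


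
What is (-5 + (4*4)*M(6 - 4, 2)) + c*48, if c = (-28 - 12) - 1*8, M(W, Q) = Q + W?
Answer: -2245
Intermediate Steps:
c = -48 (c = -40 - 8 = -48)
(-5 + (4*4)*M(6 - 4, 2)) + c*48 = (-5 + (4*4)*(2 + (6 - 4))) - 48*48 = (-5 + 16*(2 + 2)) - 2304 = (-5 + 16*4) - 2304 = (-5 + 64) - 2304 = 59 - 2304 = -2245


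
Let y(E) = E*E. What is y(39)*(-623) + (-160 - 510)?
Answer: -948253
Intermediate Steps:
y(E) = E²
y(39)*(-623) + (-160 - 510) = 39²*(-623) + (-160 - 510) = 1521*(-623) - 670 = -947583 - 670 = -948253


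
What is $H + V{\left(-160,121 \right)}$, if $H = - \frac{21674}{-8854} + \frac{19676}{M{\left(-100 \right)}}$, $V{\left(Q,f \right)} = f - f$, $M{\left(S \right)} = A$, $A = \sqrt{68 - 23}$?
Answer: $\frac{10837}{4427} + \frac{19676 \sqrt{5}}{15} \approx 2935.6$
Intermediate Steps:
$A = 3 \sqrt{5}$ ($A = \sqrt{45} = 3 \sqrt{5} \approx 6.7082$)
$M{\left(S \right)} = 3 \sqrt{5}$
$V{\left(Q,f \right)} = 0$
$H = \frac{10837}{4427} + \frac{19676 \sqrt{5}}{15}$ ($H = - \frac{21674}{-8854} + \frac{19676}{3 \sqrt{5}} = \left(-21674\right) \left(- \frac{1}{8854}\right) + 19676 \frac{\sqrt{5}}{15} = \frac{10837}{4427} + \frac{19676 \sqrt{5}}{15} \approx 2935.6$)
$H + V{\left(-160,121 \right)} = \left(\frac{10837}{4427} + \frac{19676 \sqrt{5}}{15}\right) + 0 = \frac{10837}{4427} + \frac{19676 \sqrt{5}}{15}$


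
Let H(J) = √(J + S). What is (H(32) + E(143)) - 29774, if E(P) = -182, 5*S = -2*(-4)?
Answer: -29956 + 2*√210/5 ≈ -29950.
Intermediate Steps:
S = 8/5 (S = (-2*(-4))/5 = (⅕)*8 = 8/5 ≈ 1.6000)
H(J) = √(8/5 + J) (H(J) = √(J + 8/5) = √(8/5 + J))
(H(32) + E(143)) - 29774 = (√(40 + 25*32)/5 - 182) - 29774 = (√(40 + 800)/5 - 182) - 29774 = (√840/5 - 182) - 29774 = ((2*√210)/5 - 182) - 29774 = (2*√210/5 - 182) - 29774 = (-182 + 2*√210/5) - 29774 = -29956 + 2*√210/5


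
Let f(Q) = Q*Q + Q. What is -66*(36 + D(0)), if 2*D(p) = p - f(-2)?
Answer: -2310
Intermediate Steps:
f(Q) = Q + Q**2 (f(Q) = Q**2 + Q = Q + Q**2)
D(p) = -1 + p/2 (D(p) = (p - (-2)*(1 - 2))/2 = (p - (-2)*(-1))/2 = (p - 1*2)/2 = (p - 2)/2 = (-2 + p)/2 = -1 + p/2)
-66*(36 + D(0)) = -66*(36 + (-1 + (1/2)*0)) = -66*(36 + (-1 + 0)) = -66*(36 - 1) = -66*35 = -2310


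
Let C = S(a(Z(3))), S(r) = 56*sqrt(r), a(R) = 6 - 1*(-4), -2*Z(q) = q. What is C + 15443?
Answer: 15443 + 56*sqrt(10) ≈ 15620.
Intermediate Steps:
Z(q) = -q/2
a(R) = 10 (a(R) = 6 + 4 = 10)
C = 56*sqrt(10) ≈ 177.09
C + 15443 = 56*sqrt(10) + 15443 = 15443 + 56*sqrt(10)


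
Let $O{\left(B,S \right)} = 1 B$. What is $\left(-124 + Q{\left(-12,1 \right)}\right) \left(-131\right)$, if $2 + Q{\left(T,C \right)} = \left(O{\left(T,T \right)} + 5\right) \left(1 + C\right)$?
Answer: $18340$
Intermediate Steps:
$O{\left(B,S \right)} = B$
$Q{\left(T,C \right)} = -2 + \left(1 + C\right) \left(5 + T\right)$ ($Q{\left(T,C \right)} = -2 + \left(T + 5\right) \left(1 + C\right) = -2 + \left(5 + T\right) \left(1 + C\right) = -2 + \left(1 + C\right) \left(5 + T\right)$)
$\left(-124 + Q{\left(-12,1 \right)}\right) \left(-131\right) = \left(-124 + \left(3 - 12 + 5 \cdot 1 + 1 \left(-12\right)\right)\right) \left(-131\right) = \left(-124 + \left(3 - 12 + 5 - 12\right)\right) \left(-131\right) = \left(-124 - 16\right) \left(-131\right) = \left(-140\right) \left(-131\right) = 18340$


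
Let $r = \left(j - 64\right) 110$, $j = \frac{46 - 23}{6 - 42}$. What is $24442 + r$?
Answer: $\frac{311971}{18} \approx 17332.0$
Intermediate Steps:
$j = - \frac{23}{36}$ ($j = \frac{23}{-36} = 23 \left(- \frac{1}{36}\right) = - \frac{23}{36} \approx -0.63889$)
$r = - \frac{127985}{18}$ ($r = \left(- \frac{23}{36} - 64\right) 110 = \left(- \frac{2327}{36}\right) 110 = - \frac{127985}{18} \approx -7110.3$)
$24442 + r = 24442 - \frac{127985}{18} = \frac{311971}{18}$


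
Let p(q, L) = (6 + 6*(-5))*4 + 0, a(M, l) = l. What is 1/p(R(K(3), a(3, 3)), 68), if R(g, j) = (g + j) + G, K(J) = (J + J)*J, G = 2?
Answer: -1/96 ≈ -0.010417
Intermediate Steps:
K(J) = 2*J² (K(J) = (2*J)*J = 2*J²)
R(g, j) = 2 + g + j (R(g, j) = (g + j) + 2 = 2 + g + j)
p(q, L) = -96 (p(q, L) = (6 - 30)*4 + 0 = -24*4 + 0 = -96 + 0 = -96)
1/p(R(K(3), a(3, 3)), 68) = 1/(-96) = -1/96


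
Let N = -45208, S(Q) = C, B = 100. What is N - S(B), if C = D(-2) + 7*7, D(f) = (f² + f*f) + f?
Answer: -45263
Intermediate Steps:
D(f) = f + 2*f² (D(f) = (f² + f²) + f = 2*f² + f = f + 2*f²)
C = 55 (C = -2*(1 + 2*(-2)) + 7*7 = -2*(1 - 4) + 49 = -2*(-3) + 49 = 6 + 49 = 55)
S(Q) = 55
N - S(B) = -45208 - 1*55 = -45208 - 55 = -45263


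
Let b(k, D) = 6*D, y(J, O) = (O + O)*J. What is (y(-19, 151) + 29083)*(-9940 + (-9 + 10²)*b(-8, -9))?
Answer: -346766630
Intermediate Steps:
y(J, O) = 2*J*O (y(J, O) = (2*O)*J = 2*J*O)
(y(-19, 151) + 29083)*(-9940 + (-9 + 10²)*b(-8, -9)) = (2*(-19)*151 + 29083)*(-9940 + (-9 + 10²)*(6*(-9))) = (-5738 + 29083)*(-9940 + (-9 + 100)*(-54)) = 23345*(-9940 + 91*(-54)) = 23345*(-9940 - 4914) = 23345*(-14854) = -346766630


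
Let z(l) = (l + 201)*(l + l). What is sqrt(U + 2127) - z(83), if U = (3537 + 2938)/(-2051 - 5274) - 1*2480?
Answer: -47144 + 2*I*sqrt(7595146)/293 ≈ -47144.0 + 18.812*I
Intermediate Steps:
U = -726899/293 (U = 6475/(-7325) - 2480 = 6475*(-1/7325) - 2480 = -259/293 - 2480 = -726899/293 ≈ -2480.9)
z(l) = 2*l*(201 + l) (z(l) = (201 + l)*(2*l) = 2*l*(201 + l))
sqrt(U + 2127) - z(83) = sqrt(-726899/293 + 2127) - 2*83*(201 + 83) = sqrt(-103688/293) - 2*83*284 = 2*I*sqrt(7595146)/293 - 1*47144 = 2*I*sqrt(7595146)/293 - 47144 = -47144 + 2*I*sqrt(7595146)/293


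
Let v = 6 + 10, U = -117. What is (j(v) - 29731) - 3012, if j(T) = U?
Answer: -32860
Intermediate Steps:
v = 16
j(T) = -117
(j(v) - 29731) - 3012 = (-117 - 29731) - 3012 = -29848 - 3012 = -32860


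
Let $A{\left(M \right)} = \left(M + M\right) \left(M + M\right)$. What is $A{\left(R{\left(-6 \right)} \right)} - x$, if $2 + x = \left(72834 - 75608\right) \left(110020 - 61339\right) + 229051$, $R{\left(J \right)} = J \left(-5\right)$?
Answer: $134815645$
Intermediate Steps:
$R{\left(J \right)} = - 5 J$
$A{\left(M \right)} = 4 M^{2}$ ($A{\left(M \right)} = 2 M 2 M = 4 M^{2}$)
$x = -134812045$ ($x = -2 + \left(\left(72834 - 75608\right) \left(110020 - 61339\right) + 229051\right) = -2 + \left(\left(-2774\right) 48681 + 229051\right) = -2 + \left(-135041094 + 229051\right) = -2 - 134812043 = -134812045$)
$A{\left(R{\left(-6 \right)} \right)} - x = 4 \left(\left(-5\right) \left(-6\right)\right)^{2} - -134812045 = 4 \cdot 30^{2} + 134812045 = 4 \cdot 900 + 134812045 = 3600 + 134812045 = 134815645$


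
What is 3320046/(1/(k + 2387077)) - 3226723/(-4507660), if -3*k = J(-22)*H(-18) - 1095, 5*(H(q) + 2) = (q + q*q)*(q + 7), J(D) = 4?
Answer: 35743067102260761139/4507660 ≈ 7.9294e+12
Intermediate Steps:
H(q) = -2 + (7 + q)*(q + q²)/5 (H(q) = -2 + ((q + q*q)*(q + 7))/5 = -2 + ((q + q²)*(7 + q))/5 = -2 + ((7 + q)*(q + q²))/5 = -2 + (7 + q)*(q + q²)/5)
k = 18979/15 (k = -(4*(-2 + (⅕)*(-18)³ + (7/5)*(-18) + (8/5)*(-18)²) - 1095)/3 = -(4*(-2 + (⅕)*(-5832) - 126/5 + (8/5)*324) - 1095)/3 = -(4*(-2 - 5832/5 - 126/5 + 2592/5) - 1095)/3 = -(4*(-3376/5) - 1095)/3 = -(-13504/5 - 1095)/3 = -⅓*(-18979/5) = 18979/15 ≈ 1265.3)
3320046/(1/(k + 2387077)) - 3226723/(-4507660) = 3320046/(1/(18979/15 + 2387077)) - 3226723/(-4507660) = 3320046/(1/(35825134/15)) - 3226723*(-1/4507660) = 3320046/(15/35825134) + 3226723/4507660 = 3320046*(35825134/15) + 3226723/4507660 = 39647030945388/5 + 3226723/4507660 = 35743067102260761139/4507660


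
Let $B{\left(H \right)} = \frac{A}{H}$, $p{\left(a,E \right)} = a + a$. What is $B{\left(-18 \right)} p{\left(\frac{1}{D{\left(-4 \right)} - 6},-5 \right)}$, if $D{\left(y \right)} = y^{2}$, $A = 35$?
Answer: $- \frac{7}{18} \approx -0.38889$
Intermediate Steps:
$p{\left(a,E \right)} = 2 a$
$B{\left(H \right)} = \frac{35}{H}$
$B{\left(-18 \right)} p{\left(\frac{1}{D{\left(-4 \right)} - 6},-5 \right)} = \frac{35}{-18} \frac{2}{\left(-4\right)^{2} - 6} = 35 \left(- \frac{1}{18}\right) \frac{2}{16 - 6} = - \frac{35 \cdot \frac{2}{10}}{18} = - \frac{35 \cdot 2 \cdot \frac{1}{10}}{18} = \left(- \frac{35}{18}\right) \frac{1}{5} = - \frac{7}{18}$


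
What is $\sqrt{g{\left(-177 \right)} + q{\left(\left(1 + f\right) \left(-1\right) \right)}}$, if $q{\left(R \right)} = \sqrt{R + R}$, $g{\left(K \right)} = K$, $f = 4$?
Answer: $\sqrt{-177 + i \sqrt{10}} \approx 0.1188 + 13.305 i$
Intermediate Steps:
$q{\left(R \right)} = \sqrt{2} \sqrt{R}$ ($q{\left(R \right)} = \sqrt{2 R} = \sqrt{2} \sqrt{R}$)
$\sqrt{g{\left(-177 \right)} + q{\left(\left(1 + f\right) \left(-1\right) \right)}} = \sqrt{-177 + \sqrt{2} \sqrt{\left(1 + 4\right) \left(-1\right)}} = \sqrt{-177 + \sqrt{2} \sqrt{5 \left(-1\right)}} = \sqrt{-177 + \sqrt{2} \sqrt{-5}} = \sqrt{-177 + \sqrt{2} i \sqrt{5}} = \sqrt{-177 + i \sqrt{10}}$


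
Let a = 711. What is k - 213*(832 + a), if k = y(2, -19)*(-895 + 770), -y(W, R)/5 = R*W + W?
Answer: -351159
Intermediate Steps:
y(W, R) = -5*W - 5*R*W (y(W, R) = -5*(R*W + W) = -5*(W + R*W) = -5*W - 5*R*W)
k = -22500 (k = (-5*2*(1 - 19))*(-895 + 770) = -5*2*(-18)*(-125) = 180*(-125) = -22500)
k - 213*(832 + a) = -22500 - 213*(832 + 711) = -22500 - 213*1543 = -22500 - 328659 = -351159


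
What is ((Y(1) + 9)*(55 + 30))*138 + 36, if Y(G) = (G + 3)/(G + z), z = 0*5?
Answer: 152526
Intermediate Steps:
z = 0
Y(G) = (3 + G)/G (Y(G) = (G + 3)/(G + 0) = (3 + G)/G)
((Y(1) + 9)*(55 + 30))*138 + 36 = (((3 + 1)/1 + 9)*(55 + 30))*138 + 36 = ((1*4 + 9)*85)*138 + 36 = ((4 + 9)*85)*138 + 36 = (13*85)*138 + 36 = 1105*138 + 36 = 152490 + 36 = 152526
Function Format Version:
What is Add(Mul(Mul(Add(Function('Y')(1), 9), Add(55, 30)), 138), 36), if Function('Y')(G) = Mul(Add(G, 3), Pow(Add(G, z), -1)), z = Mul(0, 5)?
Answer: 152526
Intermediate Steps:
z = 0
Function('Y')(G) = Mul(Pow(G, -1), Add(3, G)) (Function('Y')(G) = Mul(Add(G, 3), Pow(Add(G, 0), -1)) = Mul(Add(3, G), Pow(G, -1)) = Mul(Pow(G, -1), Add(3, G)))
Add(Mul(Mul(Add(Function('Y')(1), 9), Add(55, 30)), 138), 36) = Add(Mul(Mul(Add(Mul(Pow(1, -1), Add(3, 1)), 9), Add(55, 30)), 138), 36) = Add(Mul(Mul(Add(Mul(1, 4), 9), 85), 138), 36) = Add(Mul(Mul(Add(4, 9), 85), 138), 36) = Add(Mul(Mul(13, 85), 138), 36) = Add(Mul(1105, 138), 36) = Add(152490, 36) = 152526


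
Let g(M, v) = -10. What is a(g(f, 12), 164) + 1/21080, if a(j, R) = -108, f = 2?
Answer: -2276639/21080 ≈ -108.00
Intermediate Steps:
a(g(f, 12), 164) + 1/21080 = -108 + 1/21080 = -2276639/21080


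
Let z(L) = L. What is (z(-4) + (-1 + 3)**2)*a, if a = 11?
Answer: 0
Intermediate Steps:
(z(-4) + (-1 + 3)**2)*a = (-4 + (-1 + 3)**2)*11 = (-4 + 2**2)*11 = (-4 + 4)*11 = 0*11 = 0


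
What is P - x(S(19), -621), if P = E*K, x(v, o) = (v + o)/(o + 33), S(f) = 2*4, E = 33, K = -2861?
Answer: -55515457/588 ≈ -94414.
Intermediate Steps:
S(f) = 8
x(v, o) = (o + v)/(33 + o)
P = -94413 (P = 33*(-2861) = -94413)
P - x(S(19), -621) = -94413 - (-621 + 8)/(33 - 621) = -94413 - (-613)/(-588) = -94413 - (-1)*(-613)/588 = -94413 - 1*613/588 = -94413 - 613/588 = -55515457/588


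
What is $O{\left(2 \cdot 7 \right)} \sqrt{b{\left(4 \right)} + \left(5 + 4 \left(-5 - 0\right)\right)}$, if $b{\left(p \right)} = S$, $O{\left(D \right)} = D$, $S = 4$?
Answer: $14 i \sqrt{11} \approx 46.433 i$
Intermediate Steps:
$b{\left(p \right)} = 4$
$O{\left(2 \cdot 7 \right)} \sqrt{b{\left(4 \right)} + \left(5 + 4 \left(-5 - 0\right)\right)} = 2 \cdot 7 \sqrt{4 + \left(5 + 4 \left(-5 - 0\right)\right)} = 14 \sqrt{4 + \left(5 + 4 \left(-5 + 0\right)\right)} = 14 \sqrt{4 + \left(5 + 4 \left(-5\right)\right)} = 14 \sqrt{4 + \left(5 - 20\right)} = 14 \sqrt{4 - 15} = 14 \sqrt{-11} = 14 i \sqrt{11}$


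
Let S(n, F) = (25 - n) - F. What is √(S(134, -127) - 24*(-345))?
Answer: 3*√922 ≈ 91.093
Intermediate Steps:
S(n, F) = 25 - F - n
√(S(134, -127) - 24*(-345)) = √((25 - 1*(-127) - 1*134) - 24*(-345)) = √((25 + 127 - 134) + 8280) = √(18 + 8280) = √8298 = 3*√922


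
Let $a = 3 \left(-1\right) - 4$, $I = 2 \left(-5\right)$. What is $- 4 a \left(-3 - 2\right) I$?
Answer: $1400$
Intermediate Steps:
$I = -10$
$a = -7$ ($a = -3 - 4 = -7$)
$- 4 a \left(-3 - 2\right) I = - 4 \left(- 7 \left(-3 - 2\right)\right) \left(-10\right) = - 4 \left(\left(-7\right) \left(-5\right)\right) \left(-10\right) = \left(-4\right) 35 \left(-10\right) = \left(-140\right) \left(-10\right) = 1400$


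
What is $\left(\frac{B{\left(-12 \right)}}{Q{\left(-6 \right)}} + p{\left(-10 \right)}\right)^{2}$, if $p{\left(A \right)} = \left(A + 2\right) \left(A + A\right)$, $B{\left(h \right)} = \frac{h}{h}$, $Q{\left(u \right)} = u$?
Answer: $\frac{919681}{36} \approx 25547.0$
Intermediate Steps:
$B{\left(h \right)} = 1$
$p{\left(A \right)} = 2 A \left(2 + A\right)$ ($p{\left(A \right)} = \left(2 + A\right) 2 A = 2 A \left(2 + A\right)$)
$\left(\frac{B{\left(-12 \right)}}{Q{\left(-6 \right)}} + p{\left(-10 \right)}\right)^{2} = \left(1 \frac{1}{-6} + 2 \left(-10\right) \left(2 - 10\right)\right)^{2} = \left(1 \left(- \frac{1}{6}\right) + 2 \left(-10\right) \left(-8\right)\right)^{2} = \left(- \frac{1}{6} + 160\right)^{2} = \left(\frac{959}{6}\right)^{2} = \frac{919681}{36}$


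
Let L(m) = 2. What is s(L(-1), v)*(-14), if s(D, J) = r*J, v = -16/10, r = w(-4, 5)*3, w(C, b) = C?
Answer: -1344/5 ≈ -268.80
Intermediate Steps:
r = -12 (r = -4*3 = -12)
v = -8/5 (v = -16*⅒ = -8/5 ≈ -1.6000)
s(D, J) = -12*J
s(L(-1), v)*(-14) = -12*(-8/5)*(-14) = (96/5)*(-14) = -1344/5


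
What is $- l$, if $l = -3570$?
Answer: $3570$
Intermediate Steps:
$- l = \left(-1\right) \left(-3570\right) = 3570$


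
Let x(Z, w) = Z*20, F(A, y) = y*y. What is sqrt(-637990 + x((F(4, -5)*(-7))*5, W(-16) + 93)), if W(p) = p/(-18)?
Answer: I*sqrt(655490) ≈ 809.62*I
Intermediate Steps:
F(A, y) = y**2
W(p) = -p/18 (W(p) = p*(-1/18) = -p/18)
x(Z, w) = 20*Z
sqrt(-637990 + x((F(4, -5)*(-7))*5, W(-16) + 93)) = sqrt(-637990 + 20*(((-5)**2*(-7))*5)) = sqrt(-637990 + 20*((25*(-7))*5)) = sqrt(-637990 + 20*(-175*5)) = sqrt(-637990 + 20*(-875)) = sqrt(-637990 - 17500) = sqrt(-655490) = I*sqrt(655490)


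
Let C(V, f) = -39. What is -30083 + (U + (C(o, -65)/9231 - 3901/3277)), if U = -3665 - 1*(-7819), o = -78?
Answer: -261462683619/10083329 ≈ -25930.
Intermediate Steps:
U = 4154 (U = -3665 + 7819 = 4154)
-30083 + (U + (C(o, -65)/9231 - 3901/3277)) = -30083 + (4154 + (-39/9231 - 3901/3277)) = -30083 + (4154 + (-39*1/9231 - 3901*1/3277)) = -30083 + (4154 + (-13/3077 - 3901/3277)) = -30083 + (4154 - 12045978/10083329) = -30083 + 41874102688/10083329 = -261462683619/10083329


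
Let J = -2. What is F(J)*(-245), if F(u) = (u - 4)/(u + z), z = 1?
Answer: -1470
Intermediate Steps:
F(u) = (-4 + u)/(1 + u) (F(u) = (u - 4)/(u + 1) = (-4 + u)/(1 + u))
F(J)*(-245) = ((-4 - 2)/(1 - 2))*(-245) = (-6/(-1))*(-245) = -1*(-6)*(-245) = 6*(-245) = -1470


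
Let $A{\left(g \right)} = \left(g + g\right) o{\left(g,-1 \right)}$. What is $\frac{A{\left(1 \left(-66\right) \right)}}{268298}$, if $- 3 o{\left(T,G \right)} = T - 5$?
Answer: $- \frac{1562}{134149} \approx -0.011644$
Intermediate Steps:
$o{\left(T,G \right)} = \frac{5}{3} - \frac{T}{3}$ ($o{\left(T,G \right)} = - \frac{T - 5}{3} = - \frac{-5 + T}{3} = \frac{5}{3} - \frac{T}{3}$)
$A{\left(g \right)} = 2 g \left(\frac{5}{3} - \frac{g}{3}\right)$ ($A{\left(g \right)} = \left(g + g\right) \left(\frac{5}{3} - \frac{g}{3}\right) = 2 g \left(\frac{5}{3} - \frac{g}{3}\right)$)
$\frac{A{\left(1 \left(-66\right) \right)}}{268298} = \frac{\frac{2}{3} \cdot 1 \left(-66\right) \left(5 - 1 \left(-66\right)\right)}{268298} = \frac{2}{3} \left(-66\right) \left(5 - -66\right) \frac{1}{268298} = \frac{2}{3} \left(-66\right) \left(5 + 66\right) \frac{1}{268298} = \frac{2}{3} \left(-66\right) 71 \cdot \frac{1}{268298} = \left(-3124\right) \frac{1}{268298} = - \frac{1562}{134149}$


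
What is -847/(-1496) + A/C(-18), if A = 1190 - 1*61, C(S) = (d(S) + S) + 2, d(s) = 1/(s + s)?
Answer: -5483155/78472 ≈ -69.874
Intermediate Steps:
d(s) = 1/(2*s)
C(S) = 2 + S + 1/(2*S) (C(S) = (1/(2*S) + S) + 2 = (S + 1/(2*S)) + 2 = 2 + S + 1/(2*S))
A = 1129 (A = 1190 - 61 = 1129)
-847/(-1496) + A/C(-18) = -847/(-1496) + 1129/(2 - 18 + (½)/(-18)) = -847*(-1/1496) + 1129/(2 - 18 + (½)*(-1/18)) = 77/136 + 1129/(2 - 18 - 1/36) = 77/136 + 1129/(-577/36) = 77/136 + 1129*(-36/577) = 77/136 - 40644/577 = -5483155/78472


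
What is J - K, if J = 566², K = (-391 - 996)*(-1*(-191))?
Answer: 585273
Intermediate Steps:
K = -264917 (K = -1387*191 = -264917)
J = 320356
J - K = 320356 - 1*(-264917) = 320356 + 264917 = 585273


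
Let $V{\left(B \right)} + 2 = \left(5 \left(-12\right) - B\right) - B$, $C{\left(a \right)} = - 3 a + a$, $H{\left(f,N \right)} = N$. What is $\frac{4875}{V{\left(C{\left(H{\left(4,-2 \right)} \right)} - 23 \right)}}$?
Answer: $- \frac{1625}{8} \approx -203.13$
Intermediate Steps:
$C{\left(a \right)} = - 2 a$
$V{\left(B \right)} = -62 - 2 B$ ($V{\left(B \right)} = -2 - \left(60 + 2 B\right) = -62 - 2 B$)
$\frac{4875}{V{\left(C{\left(H{\left(4,-2 \right)} \right)} - 23 \right)}} = \frac{4875}{-62 - 2 \left(\left(-2\right) \left(-2\right) - 23\right)} = \frac{4875}{-62 - 2 \left(4 - 23\right)} = \frac{4875}{-62 - -38} = \frac{4875}{-62 + 38} = \frac{4875}{-24} = 4875 \left(- \frac{1}{24}\right) = - \frac{1625}{8}$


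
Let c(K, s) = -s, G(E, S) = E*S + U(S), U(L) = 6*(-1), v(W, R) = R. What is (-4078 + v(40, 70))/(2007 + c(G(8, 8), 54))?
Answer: -1336/651 ≈ -2.0522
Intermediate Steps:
U(L) = -6
G(E, S) = -6 + E*S (G(E, S) = E*S - 6 = -6 + E*S)
(-4078 + v(40, 70))/(2007 + c(G(8, 8), 54)) = (-4078 + 70)/(2007 - 1*54) = -4008/(2007 - 54) = -4008/1953 = -4008*1/1953 = -1336/651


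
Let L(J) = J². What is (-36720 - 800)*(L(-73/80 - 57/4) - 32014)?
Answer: 95403150339/80 ≈ 1.1925e+9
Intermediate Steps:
(-36720 - 800)*(L(-73/80 - 57/4) - 32014) = (-36720 - 800)*((-73/80 - 57/4)² - 32014) = -37520*((-73*1/80 - 57*¼)² - 32014) = -37520*((-73/80 - 57/4)² - 32014) = -37520*((-1213/80)² - 32014) = -37520*(1471369/6400 - 32014) = -37520*(-203418231/6400) = 95403150339/80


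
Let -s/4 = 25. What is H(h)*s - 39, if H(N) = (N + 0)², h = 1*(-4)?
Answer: -1639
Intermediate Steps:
s = -100 (s = -4*25 = -100)
h = -4
H(N) = N²
H(h)*s - 39 = (-4)²*(-100) - 39 = 16*(-100) - 39 = -1600 - 39 = -1639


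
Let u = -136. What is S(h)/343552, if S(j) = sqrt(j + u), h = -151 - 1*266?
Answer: I*sqrt(553)/343552 ≈ 6.8449e-5*I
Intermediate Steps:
h = -417 (h = -151 - 266 = -417)
S(j) = sqrt(-136 + j) (S(j) = sqrt(j - 136) = sqrt(-136 + j))
S(h)/343552 = sqrt(-136 - 417)/343552 = sqrt(-553)*(1/343552) = (I*sqrt(553))*(1/343552) = I*sqrt(553)/343552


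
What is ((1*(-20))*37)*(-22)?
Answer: 16280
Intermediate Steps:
((1*(-20))*37)*(-22) = -20*37*(-22) = -740*(-22) = 16280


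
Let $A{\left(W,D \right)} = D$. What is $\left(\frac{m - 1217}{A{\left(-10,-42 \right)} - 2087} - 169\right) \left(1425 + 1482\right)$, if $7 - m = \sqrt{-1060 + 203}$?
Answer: $- \frac{1042424037}{2129} + \frac{2907 i \sqrt{857}}{2129} \approx -4.8963 \cdot 10^{5} + 39.972 i$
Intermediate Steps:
$m = 7 - i \sqrt{857}$ ($m = 7 - \sqrt{-1060 + 203} = 7 - \sqrt{-857} = 7 - i \sqrt{857} \approx 7.0 - 29.275 i$)
$\left(\frac{m - 1217}{A{\left(-10,-42 \right)} - 2087} - 169\right) \left(1425 + 1482\right) = \left(\frac{\left(7 - i \sqrt{857}\right) - 1217}{-42 - 2087} - 169\right) \left(1425 + 1482\right) = \left(\frac{-1210 - i \sqrt{857}}{-2129} - 169\right) 2907 = \left(\left(-1210 - i \sqrt{857}\right) \left(- \frac{1}{2129}\right) - 169\right) 2907 = \left(\left(\frac{1210}{2129} + \frac{i \sqrt{857}}{2129}\right) - 169\right) 2907 = \left(- \frac{358591}{2129} + \frac{i \sqrt{857}}{2129}\right) 2907 = - \frac{1042424037}{2129} + \frac{2907 i \sqrt{857}}{2129}$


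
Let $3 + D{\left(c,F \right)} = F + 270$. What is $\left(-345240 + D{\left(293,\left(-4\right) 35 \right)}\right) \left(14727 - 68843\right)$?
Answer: $18676135108$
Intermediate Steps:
$D{\left(c,F \right)} = 267 + F$ ($D{\left(c,F \right)} = -3 + \left(F + 270\right) = -3 + \left(270 + F\right) = 267 + F$)
$\left(-345240 + D{\left(293,\left(-4\right) 35 \right)}\right) \left(14727 - 68843\right) = \left(-345240 + \left(267 - 140\right)\right) \left(14727 - 68843\right) = \left(-345240 + \left(267 - 140\right)\right) \left(-54116\right) = \left(-345240 + 127\right) \left(-54116\right) = \left(-345113\right) \left(-54116\right) = 18676135108$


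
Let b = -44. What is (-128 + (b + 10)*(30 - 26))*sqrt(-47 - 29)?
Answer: -528*I*sqrt(19) ≈ -2301.5*I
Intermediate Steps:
(-128 + (b + 10)*(30 - 26))*sqrt(-47 - 29) = (-128 + (-44 + 10)*(30 - 26))*sqrt(-47 - 29) = (-128 - 34*4)*sqrt(-76) = (-128 - 136)*(2*I*sqrt(19)) = -528*I*sqrt(19)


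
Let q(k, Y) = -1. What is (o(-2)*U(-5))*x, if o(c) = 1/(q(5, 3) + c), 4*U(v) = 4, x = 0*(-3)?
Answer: 0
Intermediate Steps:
x = 0
U(v) = 1 (U(v) = (¼)*4 = 1)
o(c) = 1/(-1 + c)
(o(-2)*U(-5))*x = (1/(-1 - 2))*0 = (1/(-3))*0 = -⅓*1*0 = -⅓*0 = 0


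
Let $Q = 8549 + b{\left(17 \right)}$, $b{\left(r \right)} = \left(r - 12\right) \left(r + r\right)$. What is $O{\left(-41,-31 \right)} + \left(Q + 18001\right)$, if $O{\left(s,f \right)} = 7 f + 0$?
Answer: $26503$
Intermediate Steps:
$b{\left(r \right)} = 2 r \left(-12 + r\right)$ ($b{\left(r \right)} = \left(-12 + r\right) 2 r = 2 r \left(-12 + r\right)$)
$O{\left(s,f \right)} = 7 f$
$Q = 8719$ ($Q = 8549 + 2 \cdot 17 \left(-12 + 17\right) = 8549 + 2 \cdot 17 \cdot 5 = 8549 + 170 = 8719$)
$O{\left(-41,-31 \right)} + \left(Q + 18001\right) = 7 \left(-31\right) + \left(8719 + 18001\right) = -217 + 26720 = 26503$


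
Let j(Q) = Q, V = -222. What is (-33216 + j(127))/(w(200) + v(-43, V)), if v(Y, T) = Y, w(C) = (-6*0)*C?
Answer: 33089/43 ≈ 769.51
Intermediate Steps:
w(C) = 0 (w(C) = 0*C = 0)
(-33216 + j(127))/(w(200) + v(-43, V)) = (-33216 + 127)/(0 - 43) = -33089/(-43) = -33089*(-1/43) = 33089/43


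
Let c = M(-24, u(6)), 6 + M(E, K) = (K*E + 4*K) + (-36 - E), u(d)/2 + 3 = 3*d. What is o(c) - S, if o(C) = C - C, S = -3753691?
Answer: 3753691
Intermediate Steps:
u(d) = -6 + 6*d (u(d) = -6 + 2*(3*d) = -6 + 6*d)
M(E, K) = -42 - E + 4*K + E*K (M(E, K) = -6 + ((K*E + 4*K) + (-36 - E)) = -6 + ((E*K + 4*K) + (-36 - E)) = -6 + ((4*K + E*K) + (-36 - E)) = -6 + (-36 - E + 4*K + E*K) = -42 - E + 4*K + E*K)
c = -618 (c = -42 - 1*(-24) + 4*(-6 + 6*6) - 24*(-6 + 6*6) = -42 + 24 + 4*(-6 + 36) - 24*(-6 + 36) = -42 + 24 + 4*30 - 24*30 = -42 + 24 + 120 - 720 = -618)
o(C) = 0
o(c) - S = 0 - 1*(-3753691) = 0 + 3753691 = 3753691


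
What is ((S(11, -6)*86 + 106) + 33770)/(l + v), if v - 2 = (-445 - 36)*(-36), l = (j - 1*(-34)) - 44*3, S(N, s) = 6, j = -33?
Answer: 11464/5729 ≈ 2.0010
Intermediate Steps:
l = -131 (l = (-33 - 1*(-34)) - 44*3 = (-33 + 34) - 132 = 1 - 132 = -131)
v = 17318 (v = 2 + (-445 - 36)*(-36) = 2 - 481*(-36) = 2 + 17316 = 17318)
((S(11, -6)*86 + 106) + 33770)/(l + v) = ((6*86 + 106) + 33770)/(-131 + 17318) = ((516 + 106) + 33770)/17187 = (622 + 33770)*(1/17187) = 34392*(1/17187) = 11464/5729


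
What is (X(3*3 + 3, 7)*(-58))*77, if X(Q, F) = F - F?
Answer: 0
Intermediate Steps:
X(Q, F) = 0
(X(3*3 + 3, 7)*(-58))*77 = (0*(-58))*77 = 0*77 = 0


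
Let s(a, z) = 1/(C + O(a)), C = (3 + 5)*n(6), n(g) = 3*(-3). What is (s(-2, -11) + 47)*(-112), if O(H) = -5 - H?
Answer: -394688/75 ≈ -5262.5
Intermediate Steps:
n(g) = -9
C = -72 (C = (3 + 5)*(-9) = 8*(-9) = -72)
s(a, z) = 1/(-77 - a) (s(a, z) = 1/(-72 + (-5 - a)) = 1/(-77 - a))
(s(-2, -11) + 47)*(-112) = (-1/(77 - 2) + 47)*(-112) = (-1/75 + 47)*(-112) = (3524/75)*(-112) = -394688/75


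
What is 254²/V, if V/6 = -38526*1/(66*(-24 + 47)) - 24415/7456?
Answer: -60850458944/162155913 ≈ -375.26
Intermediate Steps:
V = -162155913/943184 (V = 6*(-38526*1/(66*(-24 + 47)) - 24415/7456) = 6*(-38526/(66*23) - 24415*1/7456) = 6*(-38526/1518 - 24415/7456) = 6*(-38526*1/1518 - 24415/7456) = 6*(-6421/253 - 24415/7456) = 6*(-54051971/1886368) = -162155913/943184 ≈ -171.92)
254²/V = 254²/(-162155913/943184) = 64516*(-943184/162155913) = -60850458944/162155913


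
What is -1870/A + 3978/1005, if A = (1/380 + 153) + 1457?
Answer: 573197126/204953335 ≈ 2.7967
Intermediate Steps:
A = 611801/380 (A = (1/380 + 153) + 1457 = 58141/380 + 1457 = 611801/380 ≈ 1610.0)
-1870/A + 3978/1005 = -1870/611801/380 + 3978/1005 = -1870*380/611801 + 3978*(1/1005) = -710600/611801 + 1326/335 = 573197126/204953335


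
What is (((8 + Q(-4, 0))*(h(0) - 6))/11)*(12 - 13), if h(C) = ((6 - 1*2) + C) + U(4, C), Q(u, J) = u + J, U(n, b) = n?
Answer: -8/11 ≈ -0.72727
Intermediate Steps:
Q(u, J) = J + u
h(C) = 8 + C (h(C) = ((6 - 1*2) + C) + 4 = ((6 - 2) + C) + 4 = (4 + C) + 4 = 8 + C)
(((8 + Q(-4, 0))*(h(0) - 6))/11)*(12 - 13) = (((8 + (0 - 4))*((8 + 0) - 6))/11)*(12 - 13) = (((8 - 4)*(8 - 6))*(1/11))*(-1) = ((4*2)*(1/11))*(-1) = (8*(1/11))*(-1) = (8/11)*(-1) = -8/11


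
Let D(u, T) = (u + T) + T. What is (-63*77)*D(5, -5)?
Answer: 24255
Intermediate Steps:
D(u, T) = u + 2*T (D(u, T) = (T + u) + T = u + 2*T)
(-63*77)*D(5, -5) = (-63*77)*(5 + 2*(-5)) = -4851*(5 - 10) = -4851*(-5) = 24255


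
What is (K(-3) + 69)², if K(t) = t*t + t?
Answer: 5625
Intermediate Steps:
K(t) = t + t² (K(t) = t² + t = t + t²)
(K(-3) + 69)² = (-3*(1 - 3) + 69)² = (-3*(-2) + 69)² = (6 + 69)² = 75² = 5625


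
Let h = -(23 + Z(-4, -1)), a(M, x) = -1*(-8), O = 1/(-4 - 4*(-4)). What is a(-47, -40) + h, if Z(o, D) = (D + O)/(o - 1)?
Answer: -911/60 ≈ -15.183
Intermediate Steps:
O = 1/12 (O = 1/(-4 + 16) = 1/12 ≈ 0.083333)
Z(o, D) = (1/12 + D)/(-1 + o) (Z(o, D) = (D + 1/12)/(o - 1) = (1/12 + D)/(-1 + o))
a(M, x) = 8
h = -1391/60 (h = -(23 + (1/12 - 1)/(-1 - 4)) = -(23 - 11/12/(-5)) = -(23 - 1/5*(-11/12)) = -(23 + 11/60) = -1*1391/60 = -1391/60 ≈ -23.183)
a(-47, -40) + h = 8 - 1391/60 = -911/60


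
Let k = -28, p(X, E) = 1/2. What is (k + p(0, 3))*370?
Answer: -10175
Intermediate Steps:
p(X, E) = ½
(k + p(0, 3))*370 = (-28 + ½)*370 = -55/2*370 = -10175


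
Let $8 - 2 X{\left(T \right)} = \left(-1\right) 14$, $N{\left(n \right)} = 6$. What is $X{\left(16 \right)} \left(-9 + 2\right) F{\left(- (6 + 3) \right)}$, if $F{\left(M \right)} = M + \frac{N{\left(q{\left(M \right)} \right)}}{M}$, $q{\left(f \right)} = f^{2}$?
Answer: $\frac{2233}{3} \approx 744.33$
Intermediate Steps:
$F{\left(M \right)} = M + \frac{6}{M}$
$X{\left(T \right)} = 11$ ($X{\left(T \right)} = 4 - \frac{\left(-1\right) 14}{2} = 4 - -7 = 4 + 7 = 11$)
$X{\left(16 \right)} \left(-9 + 2\right) F{\left(- (6 + 3) \right)} = 11 \left(-9 + 2\right) \left(- (6 + 3) + \frac{6}{\left(-1\right) \left(6 + 3\right)}\right) = 11 \left(- 7 \left(\left(-1\right) 9 + \frac{6}{\left(-1\right) 9}\right)\right) = 11 \left(- 7 \left(-9 + \frac{6}{-9}\right)\right) = 11 \left(- 7 \left(-9 + 6 \left(- \frac{1}{9}\right)\right)\right) = 11 \left(- 7 \left(-9 - \frac{2}{3}\right)\right) = 11 \left(\left(-7\right) \left(- \frac{29}{3}\right)\right) = 11 \cdot \frac{203}{3} = \frac{2233}{3}$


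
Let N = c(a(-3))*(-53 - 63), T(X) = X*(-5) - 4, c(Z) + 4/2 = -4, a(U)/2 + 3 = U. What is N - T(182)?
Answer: 1610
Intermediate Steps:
a(U) = -6 + 2*U
c(Z) = -6 (c(Z) = -2 - 4 = -6)
T(X) = -4 - 5*X (T(X) = -5*X - 4 = -4 - 5*X)
N = 696 (N = -6*(-53 - 63) = -6*(-116) = 696)
N - T(182) = 696 - (-4 - 5*182) = 696 - (-4 - 910) = 696 - 1*(-914) = 696 + 914 = 1610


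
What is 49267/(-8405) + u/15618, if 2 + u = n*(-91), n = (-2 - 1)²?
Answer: -776352511/131269290 ≈ -5.9142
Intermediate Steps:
n = 9 (n = (-3)² = 9)
u = -821 (u = -2 + 9*(-91) = -2 - 819 = -821)
49267/(-8405) + u/15618 = 49267/(-8405) - 821/15618 = 49267*(-1/8405) - 821*1/15618 = -49267/8405 - 821/15618 = -776352511/131269290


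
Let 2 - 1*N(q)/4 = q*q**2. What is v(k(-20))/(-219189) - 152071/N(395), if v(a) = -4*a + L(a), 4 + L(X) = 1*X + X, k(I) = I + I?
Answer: 4865603009/18011453643996 ≈ 0.00027014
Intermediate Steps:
k(I) = 2*I
L(X) = -4 + 2*X (L(X) = -4 + (1*X + X) = -4 + (X + X) = -4 + 2*X)
N(q) = 8 - 4*q**3 (N(q) = 8 - 4*q*q**2 = 8 - 4*q**3)
v(a) = -4 - 2*a (v(a) = -4*a + (-4 + 2*a) = -4 - 2*a)
v(k(-20))/(-219189) - 152071/N(395) = (-4 - 4*(-20))/(-219189) - 152071/(8 - 4*395**3) = (-4 - 2*(-40))*(-1/219189) - 152071/(8 - 4*61629875) = (-4 + 80)*(-1/219189) - 152071/(8 - 246519500) = 76*(-1/219189) - 152071/(-246519492) = -76/219189 - 152071*(-1/246519492) = -76/219189 + 152071/246519492 = 4865603009/18011453643996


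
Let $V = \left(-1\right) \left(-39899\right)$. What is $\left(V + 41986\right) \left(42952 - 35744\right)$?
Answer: $590227080$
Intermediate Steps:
$V = 39899$
$\left(V + 41986\right) \left(42952 - 35744\right) = \left(39899 + 41986\right) \left(42952 - 35744\right) = 81885 \cdot 7208 = 590227080$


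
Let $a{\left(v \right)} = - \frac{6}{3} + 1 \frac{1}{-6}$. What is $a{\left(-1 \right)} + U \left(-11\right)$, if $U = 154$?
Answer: $- \frac{10177}{6} \approx -1696.2$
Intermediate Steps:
$a{\left(v \right)} = - \frac{13}{6}$ ($a{\left(v \right)} = \left(-6\right) \frac{1}{3} + 1 \left(- \frac{1}{6}\right) = -2 - \frac{1}{6} = - \frac{13}{6}$)
$a{\left(-1 \right)} + U \left(-11\right) = - \frac{13}{6} + 154 \left(-11\right) = - \frac{13}{6} - 1694 = - \frac{10177}{6}$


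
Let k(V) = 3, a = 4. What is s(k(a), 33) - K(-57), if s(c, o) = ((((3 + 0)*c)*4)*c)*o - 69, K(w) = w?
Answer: 3552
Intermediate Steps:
s(c, o) = -69 + 12*o*c² (s(c, o) = (((3*c)*4)*c)*o - 69 = ((12*c)*c)*o - 69 = (12*c²)*o - 69 = 12*o*c² - 69 = -69 + 12*o*c²)
s(k(a), 33) - K(-57) = (-69 + 12*33*3²) - 1*(-57) = (-69 + 12*33*9) + 57 = (-69 + 3564) + 57 = 3495 + 57 = 3552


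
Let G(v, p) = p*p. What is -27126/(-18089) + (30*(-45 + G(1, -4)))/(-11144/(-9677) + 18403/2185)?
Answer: -327264811004004/3661855234919 ≈ -89.371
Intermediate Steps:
G(v, p) = p²
-27126/(-18089) + (30*(-45 + G(1, -4)))/(-11144/(-9677) + 18403/2185) = -27126/(-18089) + (30*(-45 + (-4)²))/(-11144/(-9677) + 18403/2185) = -27126*(-1/18089) + (30*(-45 + 16))/(-11144*(-1/9677) + 18403*(1/2185)) = 27126/18089 + (30*(-29))/(11144/9677 + 18403/2185) = 27126/18089 - 870/202435471/21144245 = 27126/18089 - 870*21144245/202435471 = 27126/18089 - 18395493150/202435471 = -327264811004004/3661855234919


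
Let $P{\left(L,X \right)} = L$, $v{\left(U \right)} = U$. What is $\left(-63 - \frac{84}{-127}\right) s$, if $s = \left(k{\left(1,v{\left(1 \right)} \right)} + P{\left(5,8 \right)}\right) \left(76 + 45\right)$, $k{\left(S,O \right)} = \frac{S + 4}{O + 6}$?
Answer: $- \frac{5474040}{127} \approx -43103.0$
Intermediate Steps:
$k{\left(S,O \right)} = \frac{4 + S}{6 + O}$
$s = \frac{4840}{7}$ ($s = \left(\frac{4 + 1}{6 + 1} + 5\right) \left(76 + 45\right) = \left(\frac{1}{7} \cdot 5 + 5\right) 121 = \left(\frac{5}{7} + 5\right) 121 = \frac{40}{7} \cdot 121 = \frac{4840}{7} \approx 691.43$)
$\left(-63 - \frac{84}{-127}\right) s = \left(-63 - \frac{84}{-127}\right) \frac{4840}{7} = \left(-63 - - \frac{84}{127}\right) \frac{4840}{7} = \left(-63 + \frac{84}{127}\right) \frac{4840}{7} = \left(- \frac{7917}{127}\right) \frac{4840}{7} = - \frac{5474040}{127}$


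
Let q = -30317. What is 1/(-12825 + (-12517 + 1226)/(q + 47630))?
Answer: -17313/222050516 ≈ -7.7969e-5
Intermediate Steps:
1/(-12825 + (-12517 + 1226)/(q + 47630)) = 1/(-12825 + (-12517 + 1226)/(-30317 + 47630)) = 1/(-12825 - 11291/17313) = 1/(-222050516/17313) = -17313/222050516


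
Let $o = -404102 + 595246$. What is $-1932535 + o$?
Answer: $-1741391$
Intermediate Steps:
$o = 191144$
$-1932535 + o = -1932535 + 191144 = -1741391$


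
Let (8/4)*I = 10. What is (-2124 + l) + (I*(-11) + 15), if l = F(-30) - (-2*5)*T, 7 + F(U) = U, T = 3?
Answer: -2171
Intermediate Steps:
I = 5 (I = (1/2)*10 = 5)
F(U) = -7 + U
l = -7 (l = (-7 - 30) - (-2*5)*3 = -37 - (-10)*3 = -37 - 1*(-30) = -37 + 30 = -7)
(-2124 + l) + (I*(-11) + 15) = (-2124 - 7) + (5*(-11) + 15) = -2131 + (-55 + 15) = -2131 - 40 = -2171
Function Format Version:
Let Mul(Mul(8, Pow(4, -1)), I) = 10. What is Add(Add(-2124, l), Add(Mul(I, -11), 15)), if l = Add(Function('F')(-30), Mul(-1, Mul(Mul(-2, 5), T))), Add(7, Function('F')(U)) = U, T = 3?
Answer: -2171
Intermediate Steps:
I = 5 (I = Mul(Rational(1, 2), 10) = 5)
Function('F')(U) = Add(-7, U)
l = -7 (l = Add(Add(-7, -30), Mul(-1, Mul(Mul(-2, 5), 3))) = Add(-37, Mul(-1, Mul(-10, 3))) = Add(-37, Mul(-1, -30)) = Add(-37, 30) = -7)
Add(Add(-2124, l), Add(Mul(I, -11), 15)) = Add(Add(-2124, -7), Add(Mul(5, -11), 15)) = Add(-2131, Add(-55, 15)) = Add(-2131, -40) = -2171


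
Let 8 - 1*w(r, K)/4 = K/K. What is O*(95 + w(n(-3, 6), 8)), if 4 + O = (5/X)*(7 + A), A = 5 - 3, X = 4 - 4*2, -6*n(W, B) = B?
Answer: -7503/4 ≈ -1875.8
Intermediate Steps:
n(W, B) = -B/6
X = -4 (X = 4 - 1*8 = 4 - 8 = -4)
A = 2
w(r, K) = 28 (w(r, K) = 32 - 4*K/K = 32 - 4*1 = 32 - 4 = 28)
O = -61/4 (O = -4 + (5/(-4))*(7 + 2) = -4 + (5*(-1/4))*9 = -4 - 5/4*9 = -4 - 45/4 = -61/4 ≈ -15.250)
O*(95 + w(n(-3, 6), 8)) = -61*(95 + 28)/4 = -61/4*123 = -7503/4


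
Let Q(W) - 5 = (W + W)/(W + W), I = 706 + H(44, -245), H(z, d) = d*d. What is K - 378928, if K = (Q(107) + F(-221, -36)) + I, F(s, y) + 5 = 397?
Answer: -317799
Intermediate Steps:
H(z, d) = d²
F(s, y) = 392 (F(s, y) = -5 + 397 = 392)
I = 60731 (I = 706 + (-245)² = 706 + 60025 = 60731)
Q(W) = 6 (Q(W) = 5 + (W + W)/(W + W) = 5 + (2*W)/((2*W)) = 5 + (2*W)*(1/(2*W)) = 5 + 1 = 6)
K = 61129 (K = (6 + 392) + 60731 = 398 + 60731 = 61129)
K - 378928 = 61129 - 378928 = -317799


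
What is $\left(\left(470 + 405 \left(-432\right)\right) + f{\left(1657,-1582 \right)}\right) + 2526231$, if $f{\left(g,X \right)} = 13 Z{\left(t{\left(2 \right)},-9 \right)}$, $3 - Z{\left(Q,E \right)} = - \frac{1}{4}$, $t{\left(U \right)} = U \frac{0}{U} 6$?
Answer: $\frac{9407133}{4} \approx 2.3518 \cdot 10^{6}$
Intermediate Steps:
$t{\left(U \right)} = 0$ ($t{\left(U \right)} = U 0 \cdot 6 = 0 \cdot 6 = 0$)
$Z{\left(Q,E \right)} = \frac{13}{4}$ ($Z{\left(Q,E \right)} = 3 - - \frac{1}{4} = 3 + \frac{1}{4} = \frac{13}{4}$)
$f{\left(g,X \right)} = \frac{169}{4}$ ($f{\left(g,X \right)} = 13 \cdot \frac{13}{4} = \frac{169}{4}$)
$\left(\left(470 + 405 \left(-432\right)\right) + f{\left(1657,-1582 \right)}\right) + 2526231 = \left(\left(470 + 405 \left(-432\right)\right) + \frac{169}{4}\right) + 2526231 = \left(\left(470 - 174960\right) + \frac{169}{4}\right) + 2526231 = \left(-174490 + \frac{169}{4}\right) + 2526231 = - \frac{697791}{4} + 2526231 = \frac{9407133}{4}$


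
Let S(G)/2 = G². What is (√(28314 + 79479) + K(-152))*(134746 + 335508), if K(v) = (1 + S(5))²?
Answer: 1223130654 + 1410762*√11977 ≈ 1.3775e+9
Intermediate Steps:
S(G) = 2*G²
K(v) = 2601 (K(v) = (1 + 2*5²)² = (1 + 2*25)² = (1 + 50)² = 51² = 2601)
(√(28314 + 79479) + K(-152))*(134746 + 335508) = (√(28314 + 79479) + 2601)*(134746 + 335508) = (√107793 + 2601)*470254 = (3*√11977 + 2601)*470254 = (2601 + 3*√11977)*470254 = 1223130654 + 1410762*√11977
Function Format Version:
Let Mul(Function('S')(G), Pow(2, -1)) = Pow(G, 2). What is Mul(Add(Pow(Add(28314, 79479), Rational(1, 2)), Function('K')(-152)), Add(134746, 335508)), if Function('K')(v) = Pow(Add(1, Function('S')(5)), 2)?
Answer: Add(1223130654, Mul(1410762, Pow(11977, Rational(1, 2)))) ≈ 1.3775e+9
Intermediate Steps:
Function('S')(G) = Mul(2, Pow(G, 2))
Function('K')(v) = 2601 (Function('K')(v) = Pow(Add(1, Mul(2, Pow(5, 2))), 2) = Pow(Add(1, Mul(2, 25)), 2) = Pow(Add(1, 50), 2) = Pow(51, 2) = 2601)
Mul(Add(Pow(Add(28314, 79479), Rational(1, 2)), Function('K')(-152)), Add(134746, 335508)) = Mul(Add(Pow(Add(28314, 79479), Rational(1, 2)), 2601), Add(134746, 335508)) = Mul(Add(Pow(107793, Rational(1, 2)), 2601), 470254) = Mul(Add(Mul(3, Pow(11977, Rational(1, 2))), 2601), 470254) = Mul(Add(2601, Mul(3, Pow(11977, Rational(1, 2)))), 470254) = Add(1223130654, Mul(1410762, Pow(11977, Rational(1, 2))))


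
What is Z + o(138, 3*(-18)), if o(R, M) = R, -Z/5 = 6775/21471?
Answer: 2929123/21471 ≈ 136.42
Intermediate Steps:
Z = -33875/21471 ≈ -1.5777
Z + o(138, 3*(-18)) = -33875/21471 + 138 = 2929123/21471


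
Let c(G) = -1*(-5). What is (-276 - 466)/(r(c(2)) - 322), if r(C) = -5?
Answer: 742/327 ≈ 2.2691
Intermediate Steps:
c(G) = 5
(-276 - 466)/(r(c(2)) - 322) = (-276 - 466)/(-5 - 322) = -742/(-327) = -742*(-1/327) = 742/327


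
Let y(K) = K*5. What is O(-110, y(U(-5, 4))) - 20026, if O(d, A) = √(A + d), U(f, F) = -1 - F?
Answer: -20026 + 3*I*√15 ≈ -20026.0 + 11.619*I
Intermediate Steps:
y(K) = 5*K
O(-110, y(U(-5, 4))) - 20026 = √(5*(-1 - 1*4) - 110) - 20026 = √(5*(-1 - 4) - 110) - 20026 = √(5*(-5) - 110) - 20026 = √(-25 - 110) - 20026 = √(-135) - 20026 = 3*I*√15 - 20026 = -20026 + 3*I*√15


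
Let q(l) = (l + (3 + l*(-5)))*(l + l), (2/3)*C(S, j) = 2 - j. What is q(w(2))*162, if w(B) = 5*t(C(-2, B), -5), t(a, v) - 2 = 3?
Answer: -785700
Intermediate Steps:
C(S, j) = 3 - 3*j/2 (C(S, j) = 3*(2 - j)/2 = 3 - 3*j/2)
t(a, v) = 5 (t(a, v) = 2 + 3 = 5)
w(B) = 25 (w(B) = 5*5 = 25)
q(l) = 2*l*(3 - 4*l) (q(l) = (l + (3 - 5*l))*(2*l) = (3 - 4*l)*(2*l) = 2*l*(3 - 4*l))
q(w(2))*162 = (2*25*(3 - 4*25))*162 = (2*25*(3 - 100))*162 = (2*25*(-97))*162 = -4850*162 = -785700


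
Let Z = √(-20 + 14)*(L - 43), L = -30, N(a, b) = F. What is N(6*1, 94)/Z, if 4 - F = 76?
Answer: -12*I*√6/73 ≈ -0.40266*I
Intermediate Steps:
F = -72 (F = 4 - 1*76 = 4 - 76 = -72)
N(a, b) = -72
Z = -73*I*√6 (Z = √(-20 + 14)*(-30 - 43) = √(-6)*(-73) = (I*√6)*(-73) = -73*I*√6 ≈ -178.81*I)
N(6*1, 94)/Z = -72*I*√6/438 = -12*I*√6/73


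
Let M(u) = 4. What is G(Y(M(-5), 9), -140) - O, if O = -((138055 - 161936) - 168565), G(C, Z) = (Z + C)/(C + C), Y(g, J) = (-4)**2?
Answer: -1539599/8 ≈ -1.9245e+5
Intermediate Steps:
Y(g, J) = 16
G(C, Z) = (C + Z)/(2*C) (G(C, Z) = (C + Z)/((2*C)) = (C + Z)*(1/(2*C)) = (C + Z)/(2*C))
O = 192446 (O = -(-23881 - 168565) = -1*(-192446) = 192446)
G(Y(M(-5), 9), -140) - O = (1/2)*(16 - 140)/16 - 1*192446 = (1/2)*(1/16)*(-124) - 192446 = -31/8 - 192446 = -1539599/8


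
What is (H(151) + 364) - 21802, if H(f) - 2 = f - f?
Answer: -21436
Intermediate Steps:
H(f) = 2 (H(f) = 2 + (f - f) = 2 + 0 = 2)
(H(151) + 364) - 21802 = (2 + 364) - 21802 = 366 - 21802 = -21436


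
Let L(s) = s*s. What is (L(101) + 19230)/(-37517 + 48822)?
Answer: 1549/595 ≈ 2.6034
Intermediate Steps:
L(s) = s**2
(L(101) + 19230)/(-37517 + 48822) = (101**2 + 19230)/(-37517 + 48822) = (10201 + 19230)/11305 = 29431*(1/11305) = 1549/595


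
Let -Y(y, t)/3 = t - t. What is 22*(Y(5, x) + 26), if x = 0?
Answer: 572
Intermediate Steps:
Y(y, t) = 0 (Y(y, t) = -3*(t - t) = -3*0 = 0)
22*(Y(5, x) + 26) = 22*(0 + 26) = 22*26 = 572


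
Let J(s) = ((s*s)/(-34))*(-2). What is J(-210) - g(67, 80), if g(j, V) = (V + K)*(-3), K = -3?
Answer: 48027/17 ≈ 2825.1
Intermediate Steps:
g(j, V) = 9 - 3*V (g(j, V) = (V - 3)*(-3) = (-3 + V)*(-3) = 9 - 3*V)
J(s) = s²/17 (J(s) = (s²*(-1/34))*(-2) = -s²/34*(-2) = s²/17)
J(-210) - g(67, 80) = (1/17)*(-210)² - (9 - 3*80) = (1/17)*44100 - (9 - 240) = 44100/17 - 1*(-231) = 44100/17 + 231 = 48027/17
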